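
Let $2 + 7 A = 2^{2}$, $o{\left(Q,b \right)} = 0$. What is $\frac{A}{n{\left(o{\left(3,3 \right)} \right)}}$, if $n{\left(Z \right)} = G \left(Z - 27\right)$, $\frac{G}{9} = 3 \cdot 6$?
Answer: $- \frac{1}{15309} \approx -6.5321 \cdot 10^{-5}$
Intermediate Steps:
$G = 162$ ($G = 9 \cdot 3 \cdot 6 = 9 \cdot 18 = 162$)
$A = \frac{2}{7}$ ($A = - \frac{2}{7} + \frac{2^{2}}{7} = - \frac{2}{7} + \frac{1}{7} \cdot 4 = - \frac{2}{7} + \frac{4}{7} = \frac{2}{7} \approx 0.28571$)
$n{\left(Z \right)} = -4374 + 162 Z$ ($n{\left(Z \right)} = 162 \left(Z - 27\right) = 162 \left(-27 + Z\right) = -4374 + 162 Z$)
$\frac{A}{n{\left(o{\left(3,3 \right)} \right)}} = \frac{2}{7 \left(-4374 + 162 \cdot 0\right)} = \frac{2}{7 \left(-4374 + 0\right)} = \frac{2}{7 \left(-4374\right)} = \frac{2}{7} \left(- \frac{1}{4374}\right) = - \frac{1}{15309}$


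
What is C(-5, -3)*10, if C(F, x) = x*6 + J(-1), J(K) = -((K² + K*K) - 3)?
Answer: -170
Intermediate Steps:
J(K) = 3 - 2*K² (J(K) = -((K² + K²) - 3) = -(2*K² - 3) = -(-3 + 2*K²) = 3 - 2*K²)
C(F, x) = 1 + 6*x (C(F, x) = x*6 + (3 - 2*(-1)²) = 6*x + (3 - 2*1) = 6*x + (3 - 2) = 6*x + 1 = 1 + 6*x)
C(-5, -3)*10 = (1 + 6*(-3))*10 = (1 - 18)*10 = -17*10 = -170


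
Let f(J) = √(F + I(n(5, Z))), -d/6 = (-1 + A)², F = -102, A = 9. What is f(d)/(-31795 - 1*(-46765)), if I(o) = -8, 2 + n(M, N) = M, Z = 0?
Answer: I*√110/14970 ≈ 0.00070061*I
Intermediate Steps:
n(M, N) = -2 + M
d = -384 (d = -6*(-1 + 9)² = -6*8² = -6*64 = -384)
f(J) = I*√110 (f(J) = √(-102 - 8) = √(-110) = I*√110)
f(d)/(-31795 - 1*(-46765)) = (I*√110)/(-31795 - 1*(-46765)) = (I*√110)/(-31795 + 46765) = (I*√110)/14970 = (I*√110)*(1/14970) = I*√110/14970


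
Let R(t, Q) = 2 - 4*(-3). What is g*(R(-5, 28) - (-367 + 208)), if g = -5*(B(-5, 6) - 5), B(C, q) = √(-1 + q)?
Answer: 4325 - 865*√5 ≈ 2390.8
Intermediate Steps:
R(t, Q) = 14 (R(t, Q) = 2 + 12 = 14)
g = 25 - 5*√5 (g = -5*(√(-1 + 6) - 5) = -5*(√5 - 5) = -5*(-5 + √5) = 25 - 5*√5 ≈ 13.820)
g*(R(-5, 28) - (-367 + 208)) = (25 - 5*√5)*(14 - (-367 + 208)) = (25 - 5*√5)*(14 - 1*(-159)) = (25 - 5*√5)*(14 + 159) = (25 - 5*√5)*173 = 4325 - 865*√5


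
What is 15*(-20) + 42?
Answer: -258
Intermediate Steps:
15*(-20) + 42 = -300 + 42 = -258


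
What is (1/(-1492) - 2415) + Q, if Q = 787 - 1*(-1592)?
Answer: -53713/1492 ≈ -36.001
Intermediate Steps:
Q = 2379 (Q = 787 + 1592 = 2379)
(1/(-1492) - 2415) + Q = (1/(-1492) - 2415) + 2379 = (-1/1492 - 2415) + 2379 = -3603181/1492 + 2379 = -53713/1492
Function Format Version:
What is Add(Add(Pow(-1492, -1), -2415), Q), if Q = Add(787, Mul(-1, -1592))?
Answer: Rational(-53713, 1492) ≈ -36.001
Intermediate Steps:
Q = 2379 (Q = Add(787, 1592) = 2379)
Add(Add(Pow(-1492, -1), -2415), Q) = Add(Add(Pow(-1492, -1), -2415), 2379) = Add(Add(Rational(-1, 1492), -2415), 2379) = Add(Rational(-3603181, 1492), 2379) = Rational(-53713, 1492)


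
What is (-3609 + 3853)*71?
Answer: 17324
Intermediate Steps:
(-3609 + 3853)*71 = 244*71 = 17324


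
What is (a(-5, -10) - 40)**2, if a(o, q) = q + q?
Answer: 3600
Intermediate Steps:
a(o, q) = 2*q
(a(-5, -10) - 40)**2 = (2*(-10) - 40)**2 = (-20 - 40)**2 = (-60)**2 = 3600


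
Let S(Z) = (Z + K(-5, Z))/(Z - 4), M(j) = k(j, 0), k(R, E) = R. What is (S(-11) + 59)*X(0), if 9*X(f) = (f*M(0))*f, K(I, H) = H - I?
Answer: 0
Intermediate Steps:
M(j) = j
X(f) = 0 (X(f) = ((f*0)*f)/9 = (0*f)/9 = (⅑)*0 = 0)
S(Z) = (5 + 2*Z)/(-4 + Z) (S(Z) = (Z + (Z - 1*(-5)))/(Z - 4) = (Z + (Z + 5))/(-4 + Z) = (Z + (5 + Z))/(-4 + Z) = (5 + 2*Z)/(-4 + Z))
(S(-11) + 59)*X(0) = ((5 + 2*(-11))/(-4 - 11) + 59)*0 = ((5 - 22)/(-15) + 59)*0 = (-1/15*(-17) + 59)*0 = (17/15 + 59)*0 = (902/15)*0 = 0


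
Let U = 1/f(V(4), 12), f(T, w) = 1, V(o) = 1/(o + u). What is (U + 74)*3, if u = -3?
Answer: 225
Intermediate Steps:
V(o) = 1/(-3 + o) (V(o) = 1/(o - 3) = 1/(-3 + o))
U = 1 (U = 1/1 = 1)
(U + 74)*3 = (1 + 74)*3 = 75*3 = 225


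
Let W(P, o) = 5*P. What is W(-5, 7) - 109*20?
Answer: -2205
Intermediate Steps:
W(-5, 7) - 109*20 = 5*(-5) - 109*20 = -25 - 2180 = -2205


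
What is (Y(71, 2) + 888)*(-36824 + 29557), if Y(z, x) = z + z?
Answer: -7485010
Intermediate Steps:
Y(z, x) = 2*z
(Y(71, 2) + 888)*(-36824 + 29557) = (2*71 + 888)*(-36824 + 29557) = (142 + 888)*(-7267) = 1030*(-7267) = -7485010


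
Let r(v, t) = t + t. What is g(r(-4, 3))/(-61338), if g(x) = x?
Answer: -1/10223 ≈ -9.7819e-5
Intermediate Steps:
r(v, t) = 2*t
g(r(-4, 3))/(-61338) = (2*3)/(-61338) = 6*(-1/61338) = -1/10223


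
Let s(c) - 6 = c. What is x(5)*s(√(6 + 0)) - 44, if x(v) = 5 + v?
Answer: 16 + 10*√6 ≈ 40.495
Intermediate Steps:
s(c) = 6 + c
x(5)*s(√(6 + 0)) - 44 = (5 + 5)*(6 + √(6 + 0)) - 44 = 10*(6 + √6) - 44 = (60 + 10*√6) - 44 = 16 + 10*√6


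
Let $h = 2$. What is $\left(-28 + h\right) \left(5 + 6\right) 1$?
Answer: $-286$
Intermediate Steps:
$\left(-28 + h\right) \left(5 + 6\right) 1 = \left(-28 + 2\right) \left(5 + 6\right) 1 = - 26 \cdot 11 \cdot 1 = \left(-26\right) 11 = -286$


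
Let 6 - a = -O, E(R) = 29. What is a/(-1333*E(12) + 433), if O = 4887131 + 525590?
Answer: -5412727/38224 ≈ -141.61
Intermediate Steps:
O = 5412721
a = 5412727 (a = 6 - (-1)*5412721 = 6 - 1*(-5412721) = 6 + 5412721 = 5412727)
a/(-1333*E(12) + 433) = 5412727/(-1333*29 + 433) = 5412727/(-38657 + 433) = 5412727/(-38224) = 5412727*(-1/38224) = -5412727/38224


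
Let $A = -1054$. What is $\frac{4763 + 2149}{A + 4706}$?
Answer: $\frac{1728}{913} \approx 1.8927$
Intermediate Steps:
$\frac{4763 + 2149}{A + 4706} = \frac{4763 + 2149}{-1054 + 4706} = \frac{6912}{3652} = 6912 \cdot \frac{1}{3652} = \frac{1728}{913}$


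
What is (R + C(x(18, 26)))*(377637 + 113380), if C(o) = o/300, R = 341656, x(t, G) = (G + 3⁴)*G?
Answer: 25164518627447/150 ≈ 1.6776e+11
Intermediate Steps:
x(t, G) = G*(81 + G) (x(t, G) = (G + 81)*G = (81 + G)*G = G*(81 + G))
C(o) = o/300 (C(o) = o*(1/300) = o/300)
(R + C(x(18, 26)))*(377637 + 113380) = (341656 + (26*(81 + 26))/300)*(377637 + 113380) = (341656 + (26*107)/300)*491017 = (341656 + (1/300)*2782)*491017 = (341656 + 1391/150)*491017 = (51249791/150)*491017 = 25164518627447/150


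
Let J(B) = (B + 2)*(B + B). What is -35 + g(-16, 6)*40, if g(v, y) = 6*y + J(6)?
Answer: 5245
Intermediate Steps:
J(B) = 2*B*(2 + B) (J(B) = (2 + B)*(2*B) = 2*B*(2 + B))
g(v, y) = 96 + 6*y (g(v, y) = 6*y + 2*6*(2 + 6) = 6*y + 2*6*8 = 6*y + 96 = 96 + 6*y)
-35 + g(-16, 6)*40 = -35 + (96 + 6*6)*40 = -35 + (96 + 36)*40 = -35 + 132*40 = -35 + 5280 = 5245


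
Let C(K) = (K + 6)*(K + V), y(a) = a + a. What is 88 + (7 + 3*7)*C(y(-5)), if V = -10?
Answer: 2328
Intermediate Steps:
y(a) = 2*a
C(K) = (-10 + K)*(6 + K) (C(K) = (K + 6)*(K - 10) = (6 + K)*(-10 + K) = (-10 + K)*(6 + K))
88 + (7 + 3*7)*C(y(-5)) = 88 + (7 + 3*7)*(-60 + (2*(-5))² - 8*(-5)) = 88 + (7 + 21)*(-60 + (-10)² - 4*(-10)) = 88 + 28*(-60 + 100 + 40) = 88 + 28*80 = 88 + 2240 = 2328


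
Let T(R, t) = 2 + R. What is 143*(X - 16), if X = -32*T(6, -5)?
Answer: -38896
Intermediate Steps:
X = -256 (X = -32*(2 + 6) = -32*8 = -256)
143*(X - 16) = 143*(-256 - 16) = 143*(-272) = -38896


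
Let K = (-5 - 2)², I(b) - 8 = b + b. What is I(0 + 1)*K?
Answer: 490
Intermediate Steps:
I(b) = 8 + 2*b (I(b) = 8 + (b + b) = 8 + 2*b)
K = 49 (K = (-7)² = 49)
I(0 + 1)*K = (8 + 2*(0 + 1))*49 = (8 + 2*1)*49 = (8 + 2)*49 = 10*49 = 490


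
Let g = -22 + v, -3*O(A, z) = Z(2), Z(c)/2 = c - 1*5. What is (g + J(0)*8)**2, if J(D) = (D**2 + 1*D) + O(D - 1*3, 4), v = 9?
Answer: 9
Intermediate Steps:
Z(c) = -10 + 2*c (Z(c) = 2*(c - 1*5) = 2*(c - 5) = 2*(-5 + c) = -10 + 2*c)
O(A, z) = 2 (O(A, z) = -(-10 + 2*2)/3 = -(-10 + 4)/3 = -1/3*(-6) = 2)
g = -13 (g = -22 + 9 = -13)
J(D) = 2 + D + D**2 (J(D) = (D**2 + 1*D) + 2 = (D**2 + D) + 2 = (D + D**2) + 2 = 2 + D + D**2)
(g + J(0)*8)**2 = (-13 + (2 + 0 + 0**2)*8)**2 = (-13 + (2 + 0 + 0)*8)**2 = (-13 + 2*8)**2 = (-13 + 16)**2 = 3**2 = 9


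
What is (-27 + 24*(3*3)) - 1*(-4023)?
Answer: 4212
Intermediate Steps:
(-27 + 24*(3*3)) - 1*(-4023) = (-27 + 24*9) + 4023 = (-27 + 216) + 4023 = 189 + 4023 = 4212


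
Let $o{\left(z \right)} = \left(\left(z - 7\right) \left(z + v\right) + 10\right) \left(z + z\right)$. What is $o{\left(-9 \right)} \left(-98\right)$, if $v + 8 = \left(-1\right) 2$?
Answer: $553896$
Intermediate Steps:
$v = -10$ ($v = -8 - 2 = -10$)
$o{\left(z \right)} = 2 z \left(10 + \left(-10 + z\right) \left(-7 + z\right)\right)$ ($o{\left(z \right)} = \left(\left(z - 7\right) \left(z - 10\right) + 10\right) \left(z + z\right) = \left(\left(-7 + z\right) \left(-10 + z\right) + 10\right) 2 z = \left(\left(-10 + z\right) \left(-7 + z\right) + 10\right) 2 z = \left(10 + \left(-10 + z\right) \left(-7 + z\right)\right) 2 z = 2 z \left(10 + \left(-10 + z\right) \left(-7 + z\right)\right)$)
$o{\left(-9 \right)} \left(-98\right) = 2 \left(-9\right) \left(80 + \left(-9\right)^{2} - -153\right) \left(-98\right) = 2 \left(-9\right) \left(80 + 81 + 153\right) \left(-98\right) = 2 \left(-9\right) 314 \left(-98\right) = \left(-5652\right) \left(-98\right) = 553896$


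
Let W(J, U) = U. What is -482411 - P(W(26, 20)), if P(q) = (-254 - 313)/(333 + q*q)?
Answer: -353606696/733 ≈ -4.8241e+5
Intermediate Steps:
P(q) = -567/(333 + q²)
-482411 - P(W(26, 20)) = -482411 - (-567)/(333 + 20²) = -482411 - (-567)/(333 + 400) = -482411 - (-567)/733 = -482411 - 1*(-567/733) = -482411 + 567/733 = -353606696/733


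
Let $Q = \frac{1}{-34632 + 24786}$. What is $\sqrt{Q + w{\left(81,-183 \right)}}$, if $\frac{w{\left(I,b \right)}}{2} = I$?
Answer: $\frac{\sqrt{1744985794}}{3282} \approx 12.728$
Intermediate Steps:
$Q = - \frac{1}{9846}$ ($Q = \frac{1}{-9846} = - \frac{1}{9846} \approx -0.00010156$)
$w{\left(I,b \right)} = 2 I$
$\sqrt{Q + w{\left(81,-183 \right)}} = \sqrt{- \frac{1}{9846} + 2 \cdot 81} = \sqrt{- \frac{1}{9846} + 162} = \sqrt{\frac{1595051}{9846}} = \frac{\sqrt{1744985794}}{3282}$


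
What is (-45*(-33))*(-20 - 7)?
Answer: -40095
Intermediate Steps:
(-45*(-33))*(-20 - 7) = 1485*(-27) = -40095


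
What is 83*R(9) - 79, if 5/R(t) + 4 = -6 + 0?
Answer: -241/2 ≈ -120.50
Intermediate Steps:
R(t) = -½ (R(t) = 5/(-4 + (-6 + 0)) = 5/(-4 - 6) = 5/(-10) = 5*(-⅒) = -½)
83*R(9) - 79 = 83*(-½) - 79 = -83/2 - 79 = -241/2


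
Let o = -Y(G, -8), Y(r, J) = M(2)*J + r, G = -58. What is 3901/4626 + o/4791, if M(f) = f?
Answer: 6344005/7387722 ≈ 0.85872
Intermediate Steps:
Y(r, J) = r + 2*J (Y(r, J) = 2*J + r = r + 2*J)
o = 74 (o = -(-58 + 2*(-8)) = -(-58 - 16) = -1*(-74) = 74)
3901/4626 + o/4791 = 3901/4626 + 74/4791 = 6344005/7387722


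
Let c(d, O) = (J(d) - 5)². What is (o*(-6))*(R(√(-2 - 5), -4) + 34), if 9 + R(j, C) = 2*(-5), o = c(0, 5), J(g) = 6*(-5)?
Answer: -110250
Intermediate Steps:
J(g) = -30
c(d, O) = 1225 (c(d, O) = (-30 - 5)² = (-35)² = 1225)
o = 1225
R(j, C) = -19 (R(j, C) = -9 + 2*(-5) = -9 - 10 = -19)
(o*(-6))*(R(√(-2 - 5), -4) + 34) = (1225*(-6))*(-19 + 34) = -7350*15 = -110250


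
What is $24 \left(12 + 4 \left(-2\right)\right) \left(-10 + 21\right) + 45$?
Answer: $1101$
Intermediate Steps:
$24 \left(12 + 4 \left(-2\right)\right) \left(-10 + 21\right) + 45 = 24 \left(12 - 8\right) 11 + 45 = 24 \cdot 4 \cdot 11 + 45 = 24 \cdot 44 + 45 = 1056 + 45 = 1101$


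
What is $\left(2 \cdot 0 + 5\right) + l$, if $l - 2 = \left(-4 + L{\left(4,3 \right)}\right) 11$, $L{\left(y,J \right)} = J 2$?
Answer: $29$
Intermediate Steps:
$L{\left(y,J \right)} = 2 J$
$l = 24$ ($l = 2 + \left(-4 + 2 \cdot 3\right) 11 = 2 + \left(-4 + 6\right) 11 = 2 + 2 \cdot 11 = 2 + 22 = 24$)
$\left(2 \cdot 0 + 5\right) + l = \left(2 \cdot 0 + 5\right) + 24 = \left(0 + 5\right) + 24 = 5 + 24 = 29$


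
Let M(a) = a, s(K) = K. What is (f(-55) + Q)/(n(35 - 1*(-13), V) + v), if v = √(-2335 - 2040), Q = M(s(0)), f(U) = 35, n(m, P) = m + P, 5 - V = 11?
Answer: 210/877 - 125*I*√7/877 ≈ 0.23945 - 0.3771*I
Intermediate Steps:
V = -6 (V = 5 - 1*11 = 5 - 11 = -6)
n(m, P) = P + m
Q = 0
v = 25*I*√7 (v = √(-4375) = 25*I*√7 ≈ 66.144*I)
(f(-55) + Q)/(n(35 - 1*(-13), V) + v) = (35 + 0)/((-6 + (35 - 1*(-13))) + 25*I*√7) = 35/((-6 + (35 + 13)) + 25*I*√7) = 35/((-6 + 48) + 25*I*√7) = 35/(42 + 25*I*√7)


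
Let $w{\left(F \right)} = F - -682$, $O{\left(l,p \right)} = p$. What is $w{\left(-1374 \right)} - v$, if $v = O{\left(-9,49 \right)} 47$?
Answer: $-2995$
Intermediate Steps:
$w{\left(F \right)} = 682 + F$ ($w{\left(F \right)} = F + 682 = 682 + F$)
$v = 2303$ ($v = 49 \cdot 47 = 2303$)
$w{\left(-1374 \right)} - v = \left(682 - 1374\right) - 2303 = -692 - 2303 = -2995$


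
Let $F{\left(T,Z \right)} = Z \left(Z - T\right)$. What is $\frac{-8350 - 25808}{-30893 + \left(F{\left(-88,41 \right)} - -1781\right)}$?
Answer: $\frac{11386}{7941} \approx 1.4338$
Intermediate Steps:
$\frac{-8350 - 25808}{-30893 + \left(F{\left(-88,41 \right)} - -1781\right)} = \frac{-8350 - 25808}{-30893 - \left(-1781 - 41 \left(41 - -88\right)\right)} = - \frac{34158}{-30893 + \left(41 \left(41 + 88\right) + 1781\right)} = - \frac{34158}{-30893 + \left(41 \cdot 129 + 1781\right)} = - \frac{34158}{-30893 + \left(5289 + 1781\right)} = - \frac{34158}{-30893 + 7070} = - \frac{34158}{-23823} = \left(-34158\right) \left(- \frac{1}{23823}\right) = \frac{11386}{7941}$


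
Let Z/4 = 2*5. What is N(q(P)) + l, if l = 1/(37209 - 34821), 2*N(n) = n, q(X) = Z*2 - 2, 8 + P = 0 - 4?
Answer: 93133/2388 ≈ 39.000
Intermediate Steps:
Z = 40 (Z = 4*(2*5) = 4*10 = 40)
P = -12 (P = -8 + (0 - 4) = -8 - 4 = -12)
q(X) = 78 (q(X) = 40*2 - 2 = 80 - 2 = 78)
N(n) = n/2
l = 1/2388 ≈ 0.00041876
N(q(P)) + l = (½)*78 + 1/2388 = 39 + 1/2388 = 93133/2388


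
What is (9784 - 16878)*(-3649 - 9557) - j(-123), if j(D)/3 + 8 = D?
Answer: 93683757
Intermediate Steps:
j(D) = -24 + 3*D
(9784 - 16878)*(-3649 - 9557) - j(-123) = (9784 - 16878)*(-3649 - 9557) - (-24 + 3*(-123)) = -7094*(-13206) - (-24 - 369) = 93683364 - 1*(-393) = 93683364 + 393 = 93683757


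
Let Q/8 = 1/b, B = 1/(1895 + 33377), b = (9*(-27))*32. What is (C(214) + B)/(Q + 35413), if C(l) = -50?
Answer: -428554557/303528213830 ≈ -0.0014119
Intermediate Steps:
b = -7776 (b = -243*32 = -7776)
B = 1/35272 ≈ 2.8351e-5
Q = -1/972 (Q = 8/(-7776) = 8*(-1/7776) = -1/972 ≈ -0.0010288)
(C(214) + B)/(Q + 35413) = (-50 + 1/35272)/(-1/972 + 35413) = -1763599/(35272*34421435/972) = -1763599/35272*972/34421435 = -428554557/303528213830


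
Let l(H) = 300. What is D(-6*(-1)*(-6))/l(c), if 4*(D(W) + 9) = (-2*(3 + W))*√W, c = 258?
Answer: -3/100 + 33*I/100 ≈ -0.03 + 0.33*I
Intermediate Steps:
D(W) = -9 + √W*(-6 - 2*W)/4 (D(W) = -9 + ((-2*(3 + W))*√W)/4 = -9 + ((-6 - 2*W)*√W)/4 = -9 + (√W*(-6 - 2*W))/4 = -9 + √W*(-6 - 2*W)/4)
D(-6*(-1)*(-6))/l(c) = (-9 - 3*6*I/2 - (-216*I)/2)/300 = (-9 - 3*6*I/2 - (-216*I)/2)*(1/300) = (-9 - 9*I - (-108)*I)*(1/300) = (-9 - 9*I + 108*I)*(1/300) = (-9 + 99*I)*(1/300) = -3/100 + 33*I/100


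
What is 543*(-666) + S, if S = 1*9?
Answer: -361629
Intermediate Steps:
S = 9
543*(-666) + S = 543*(-666) + 9 = -361638 + 9 = -361629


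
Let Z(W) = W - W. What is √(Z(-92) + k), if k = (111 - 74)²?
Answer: 37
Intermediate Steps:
Z(W) = 0
k = 1369 (k = 37² = 1369)
√(Z(-92) + k) = √(0 + 1369) = √1369 = 37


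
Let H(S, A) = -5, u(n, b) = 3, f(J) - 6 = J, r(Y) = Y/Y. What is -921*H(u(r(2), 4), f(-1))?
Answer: 4605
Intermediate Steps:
r(Y) = 1
f(J) = 6 + J
-921*H(u(r(2), 4), f(-1)) = -921*(-5) = 4605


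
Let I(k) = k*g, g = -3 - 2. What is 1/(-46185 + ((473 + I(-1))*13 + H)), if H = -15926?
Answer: -1/55897 ≈ -1.7890e-5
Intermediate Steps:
g = -5
I(k) = -5*k (I(k) = k*(-5) = -5*k)
1/(-46185 + ((473 + I(-1))*13 + H)) = 1/(-46185 + ((473 - 5*(-1))*13 - 15926)) = 1/(-46185 + ((473 + 5)*13 - 15926)) = 1/(-46185 + (478*13 - 15926)) = 1/(-46185 + (6214 - 15926)) = 1/(-46185 - 9712) = 1/(-55897) = -1/55897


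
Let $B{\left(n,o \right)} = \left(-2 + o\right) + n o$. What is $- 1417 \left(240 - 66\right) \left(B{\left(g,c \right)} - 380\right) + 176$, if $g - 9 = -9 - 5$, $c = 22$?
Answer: $115882436$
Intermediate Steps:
$g = -5$ ($g = 9 - 14 = -5$)
$B{\left(n,o \right)} = -2 + o + n o$
$- 1417 \left(240 - 66\right) \left(B{\left(g,c \right)} - 380\right) + 176 = - 1417 \left(240 - 66\right) \left(\left(-2 + 22 - 110\right) - 380\right) + 176 = - 1417 \cdot 174 \left(\left(-2 + 22 - 110\right) - 380\right) + 176 = - 1417 \cdot 174 \left(-90 - 380\right) + 176 = - 1417 \cdot 174 \left(-470\right) + 176 = \left(-1417\right) \left(-81780\right) + 176 = 115882260 + 176 = 115882436$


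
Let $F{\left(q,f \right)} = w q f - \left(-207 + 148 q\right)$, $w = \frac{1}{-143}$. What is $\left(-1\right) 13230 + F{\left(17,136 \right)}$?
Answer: $- \frac{2224389}{143} \approx -15555.0$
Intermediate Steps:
$w = - \frac{1}{143} \approx -0.006993$
$F{\left(q,f \right)} = 207 - 148 q - \frac{f q}{143}$ ($F{\left(q,f \right)} = - \frac{q}{143} f - \left(-207 + 148 q\right) = - \frac{f q}{143} - \left(-207 + 148 q\right) = 207 - 148 q - \frac{f q}{143}$)
$\left(-1\right) 13230 + F{\left(17,136 \right)} = \left(-1\right) 13230 - \left(2309 + \frac{2312}{143}\right) = -13230 - \frac{332499}{143} = - \frac{2224389}{143}$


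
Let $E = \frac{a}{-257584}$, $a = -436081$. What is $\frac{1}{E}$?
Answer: $\frac{257584}{436081} \approx 0.59068$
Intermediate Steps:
$E = \frac{436081}{257584}$ ($E = - \frac{436081}{-257584} = \left(-436081\right) \left(- \frac{1}{257584}\right) = \frac{436081}{257584} \approx 1.693$)
$\frac{1}{E} = \frac{1}{\frac{436081}{257584}} = \frac{257584}{436081}$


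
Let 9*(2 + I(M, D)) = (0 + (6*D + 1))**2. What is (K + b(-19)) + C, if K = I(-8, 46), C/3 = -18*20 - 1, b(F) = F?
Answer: 66793/9 ≈ 7421.4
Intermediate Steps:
C = -1083 (C = 3*(-18*20 - 1) = 3*(-360 - 1) = 3*(-361) = -1083)
I(M, D) = -2 + (1 + 6*D)**2/9 (I(M, D) = -2 + (0 + (6*D + 1))**2/9 = -2 + (0 + (1 + 6*D))**2/9 = -2 + (1 + 6*D)**2/9)
K = 76711/9 (K = -2 + (1 + 6*46)**2/9 = -2 + (1 + 276)**2/9 = -2 + (1/9)*277**2 = -2 + (1/9)*76729 = -2 + 76729/9 = 76711/9 ≈ 8523.4)
(K + b(-19)) + C = (76711/9 - 19) - 1083 = 76540/9 - 1083 = 66793/9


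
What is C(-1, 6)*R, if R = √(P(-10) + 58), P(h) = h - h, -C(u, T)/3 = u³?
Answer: 3*√58 ≈ 22.847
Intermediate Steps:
C(u, T) = -3*u³
P(h) = 0
R = √58 (R = √(0 + 58) = √58 ≈ 7.6158)
C(-1, 6)*R = (-3*(-1)³)*√58 = (-3*(-1))*√58 = 3*√58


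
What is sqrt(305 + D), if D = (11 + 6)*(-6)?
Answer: sqrt(203) ≈ 14.248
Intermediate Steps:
D = -102 (D = 17*(-6) = -102)
sqrt(305 + D) = sqrt(305 - 102) = sqrt(203)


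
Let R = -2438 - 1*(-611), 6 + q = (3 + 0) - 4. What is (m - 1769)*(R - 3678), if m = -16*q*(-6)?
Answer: 13437705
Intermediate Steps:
q = -7 (q = -6 + ((3 + 0) - 4) = -6 + (3 - 4) = -6 - 1 = -7)
m = -672 (m = -16*(-7)*(-6) = 112*(-6) = -672)
R = -1827 (R = -2438 + 611 = -1827)
(m - 1769)*(R - 3678) = (-672 - 1769)*(-1827 - 3678) = -2441*(-5505) = 13437705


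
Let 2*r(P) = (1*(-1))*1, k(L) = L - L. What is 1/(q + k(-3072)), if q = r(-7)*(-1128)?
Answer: 1/564 ≈ 0.0017731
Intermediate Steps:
k(L) = 0
r(P) = -1/2 (r(P) = ((1*(-1))*1)/2 = (-1*1)/2 = (1/2)*(-1) = -1/2)
q = 564 (q = -1/2*(-1128) = 564)
1/(q + k(-3072)) = 1/(564 + 0) = 1/564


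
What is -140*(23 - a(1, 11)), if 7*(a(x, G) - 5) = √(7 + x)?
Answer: -2520 + 40*√2 ≈ -2463.4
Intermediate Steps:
a(x, G) = 5 + √(7 + x)/7
-140*(23 - a(1, 11)) = -140*(23 - (5 + √(7 + 1)/7)) = -140*(23 - (5 + √8/7)) = -140*(23 - (5 + (2*√2)/7)) = -140*(23 - (5 + 2*√2/7)) = -140*(23 + (-5 - 2*√2/7)) = -140*(18 - 2*√2/7) = -2520 + 40*√2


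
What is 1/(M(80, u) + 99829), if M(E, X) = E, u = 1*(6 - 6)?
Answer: 1/99909 ≈ 1.0009e-5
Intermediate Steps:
u = 0 (u = 1*0 = 0)
1/(M(80, u) + 99829) = 1/(80 + 99829) = 1/99909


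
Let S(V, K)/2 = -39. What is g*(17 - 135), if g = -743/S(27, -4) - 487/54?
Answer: -21004/351 ≈ -59.840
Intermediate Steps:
S(V, K) = -78 (S(V, K) = 2*(-39) = -78)
g = 178/351 (g = -743/(-78) - 487/54 = -743*(-1/78) - 487*1/54 = 743/78 - 487/54 = 178/351 ≈ 0.50712)
g*(17 - 135) = 178*(17 - 135)/351 = (178/351)*(-118) = -21004/351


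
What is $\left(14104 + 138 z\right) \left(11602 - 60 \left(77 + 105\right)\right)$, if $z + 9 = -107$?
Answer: $-1298528$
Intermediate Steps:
$z = -116$ ($z = -9 - 107 = -116$)
$\left(14104 + 138 z\right) \left(11602 - 60 \left(77 + 105\right)\right) = \left(14104 + 138 \left(-116\right)\right) \left(11602 - 60 \left(77 + 105\right)\right) = \left(14104 - 16008\right) \left(11602 - 10920\right) = - 1904 \left(11602 - 10920\right) = \left(-1904\right) 682 = -1298528$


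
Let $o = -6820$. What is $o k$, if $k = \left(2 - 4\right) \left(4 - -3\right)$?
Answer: $95480$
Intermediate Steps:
$k = -14$ ($k = - 2 \left(4 + 3\right) = \left(-2\right) 7 = -14$)
$o k = \left(-6820\right) \left(-14\right) = 95480$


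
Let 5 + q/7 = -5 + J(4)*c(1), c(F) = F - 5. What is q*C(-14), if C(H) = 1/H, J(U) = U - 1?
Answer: 11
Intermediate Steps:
c(F) = -5 + F
J(U) = -1 + U
q = -154 (q = -35 + 7*(-5 + (-1 + 4)*(-5 + 1)) = -35 + 7*(-5 + 3*(-4)) = -35 + 7*(-5 - 12) = -35 + 7*(-17) = -35 - 119 = -154)
q*C(-14) = -154/(-14) = -154*(-1/14) = 11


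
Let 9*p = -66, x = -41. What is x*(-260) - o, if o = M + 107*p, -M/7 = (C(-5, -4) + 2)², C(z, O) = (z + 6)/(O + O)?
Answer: 2202101/192 ≈ 11469.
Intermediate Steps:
C(z, O) = (6 + z)/(2*O) (C(z, O) = (6 + z)/((2*O)) = (6 + z)*(1/(2*O)) = (6 + z)/(2*O))
M = -1575/64 (M = -7*((½)*(6 - 5)/(-4) + 2)² = -7*((½)*(-¼)*1 + 2)² = -7*(-⅛ + 2)² = -7*(15/8)² = -7*225/64 = -1575/64 ≈ -24.609)
p = -22/3 (p = (⅑)*(-66) = -22/3 ≈ -7.3333)
o = -155381/192 (o = -1575/64 + 107*(-22/3) = -1575/64 - 2354/3 = -155381/192 ≈ -809.28)
x*(-260) - o = -41*(-260) - 1*(-155381/192) = 10660 + 155381/192 = 2202101/192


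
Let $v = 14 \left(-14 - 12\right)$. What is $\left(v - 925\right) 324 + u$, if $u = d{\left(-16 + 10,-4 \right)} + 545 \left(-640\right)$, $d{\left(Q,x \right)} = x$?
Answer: $-766440$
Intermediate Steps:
$v = -364$ ($v = 14 \left(-26\right) = -364$)
$u = -348804$ ($u = -4 + 545 \left(-640\right) = -4 - 348800 = -348804$)
$\left(v - 925\right) 324 + u = \left(-364 - 925\right) 324 - 348804 = \left(-1289\right) 324 - 348804 = -417636 - 348804 = -766440$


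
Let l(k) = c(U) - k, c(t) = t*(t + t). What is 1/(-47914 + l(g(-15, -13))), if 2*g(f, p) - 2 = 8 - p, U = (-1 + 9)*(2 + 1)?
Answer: -2/93547 ≈ -2.1380e-5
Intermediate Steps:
U = 24 (U = 8*3 = 24)
g(f, p) = 5 - p/2 (g(f, p) = 1 + (8 - p)/2 = 1 + (4 - p/2) = 5 - p/2)
c(t) = 2*t² (c(t) = t*(2*t) = 2*t²)
l(k) = 1152 - k (l(k) = 2*24² - k = 2*576 - k = 1152 - k)
1/(-47914 + l(g(-15, -13))) = 1/(-47914 + (1152 - (5 - ½*(-13)))) = 1/(-47914 + (1152 - (5 + 13/2))) = 1/(-47914 + (1152 - 1*23/2)) = 1/(-47914 + (1152 - 23/2)) = 1/(-47914 + 2281/2) = 1/(-93547/2) = -2/93547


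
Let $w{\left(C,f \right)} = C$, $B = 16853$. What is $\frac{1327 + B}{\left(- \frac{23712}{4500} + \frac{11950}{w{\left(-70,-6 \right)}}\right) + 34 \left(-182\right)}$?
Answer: $- \frac{47722500}{16705457} \approx -2.8567$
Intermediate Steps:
$\frac{1327 + B}{\left(- \frac{23712}{4500} + \frac{11950}{w{\left(-70,-6 \right)}}\right) + 34 \left(-182\right)} = \frac{1327 + 16853}{\left(- \frac{23712}{4500} + \frac{11950}{-70}\right) + 34 \left(-182\right)} = \frac{18180}{\left(\left(-23712\right) \frac{1}{4500} + 11950 \left(- \frac{1}{70}\right)\right) - 6188} = \frac{18180}{\left(- \frac{1976}{375} - \frac{1195}{7}\right) - 6188} = \frac{18180}{- \frac{461957}{2625} - 6188} = \frac{18180}{- \frac{16705457}{2625}} = 18180 \left(- \frac{2625}{16705457}\right) = - \frac{47722500}{16705457}$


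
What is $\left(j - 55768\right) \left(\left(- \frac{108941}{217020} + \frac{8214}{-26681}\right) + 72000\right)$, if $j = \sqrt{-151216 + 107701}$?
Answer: $- \frac{5812387390188377858}{1447577655} + \frac{416897675382899 i \sqrt{4835}}{1930103540} \approx -4.0153 \cdot 10^{9} + 1.5019 \cdot 10^{7} i$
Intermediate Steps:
$j = 3 i \sqrt{4835}$ ($j = \sqrt{-43515} = 3 i \sqrt{4835} \approx 208.6 i$)
$\left(j - 55768\right) \left(\left(- \frac{108941}{217020} + \frac{8214}{-26681}\right) + 72000\right) = \left(3 i \sqrt{4835} - 55768\right) \left(\left(- \frac{108941}{217020} + \frac{8214}{-26681}\right) + 72000\right) = \left(-55768 + 3 i \sqrt{4835}\right) \left(\left(\left(-108941\right) \frac{1}{217020} + 8214 \left(- \frac{1}{26681}\right)\right) + 72000\right) = \left(-55768 + 3 i \sqrt{4835}\right) \left(\left(- \frac{108941}{217020} - \frac{8214}{26681}\right) + 72000\right) = \left(-55768 + 3 i \sqrt{4835}\right) \left(- \frac{4689257101}{5790310620} + 72000\right) = \left(-55768 + 3 i \sqrt{4835}\right) \frac{416897675382899}{5790310620} = - \frac{5812387390188377858}{1447577655} + \frac{416897675382899 i \sqrt{4835}}{1930103540}$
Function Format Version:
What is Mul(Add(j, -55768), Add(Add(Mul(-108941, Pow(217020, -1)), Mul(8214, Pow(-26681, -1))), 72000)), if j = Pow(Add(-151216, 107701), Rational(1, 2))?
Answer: Add(Rational(-5812387390188377858, 1447577655), Mul(Rational(416897675382899, 1930103540), I, Pow(4835, Rational(1, 2)))) ≈ Add(-4.0153e+9, Mul(1.5019e+7, I))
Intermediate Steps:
j = Mul(3, I, Pow(4835, Rational(1, 2))) (j = Pow(-43515, Rational(1, 2)) = Mul(3, I, Pow(4835, Rational(1, 2))) ≈ Mul(208.60, I))
Mul(Add(j, -55768), Add(Add(Mul(-108941, Pow(217020, -1)), Mul(8214, Pow(-26681, -1))), 72000)) = Mul(Add(Mul(3, I, Pow(4835, Rational(1, 2))), -55768), Add(Add(Mul(-108941, Pow(217020, -1)), Mul(8214, Pow(-26681, -1))), 72000)) = Mul(Add(-55768, Mul(3, I, Pow(4835, Rational(1, 2)))), Add(Add(Mul(-108941, Rational(1, 217020)), Mul(8214, Rational(-1, 26681))), 72000)) = Mul(Add(-55768, Mul(3, I, Pow(4835, Rational(1, 2)))), Add(Add(Rational(-108941, 217020), Rational(-8214, 26681)), 72000)) = Mul(Add(-55768, Mul(3, I, Pow(4835, Rational(1, 2)))), Add(Rational(-4689257101, 5790310620), 72000)) = Mul(Add(-55768, Mul(3, I, Pow(4835, Rational(1, 2)))), Rational(416897675382899, 5790310620)) = Add(Rational(-5812387390188377858, 1447577655), Mul(Rational(416897675382899, 1930103540), I, Pow(4835, Rational(1, 2))))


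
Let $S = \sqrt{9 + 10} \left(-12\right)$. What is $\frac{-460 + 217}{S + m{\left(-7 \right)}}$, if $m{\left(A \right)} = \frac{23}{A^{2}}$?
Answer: $\frac{273861}{6568607} + \frac{7001316 \sqrt{19}}{6568607} \approx 4.6877$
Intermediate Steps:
$S = - 12 \sqrt{19}$ ($S = \sqrt{19} \left(-12\right) = - 12 \sqrt{19} \approx -52.307$)
$m{\left(A \right)} = \frac{23}{A^{2}}$
$\frac{-460 + 217}{S + m{\left(-7 \right)}} = \frac{-460 + 217}{- 12 \sqrt{19} + \frac{23}{49}} = - \frac{243}{- 12 \sqrt{19} + 23 \cdot \frac{1}{49}} = - \frac{243}{- 12 \sqrt{19} + \frac{23}{49}} = - \frac{243}{\frac{23}{49} - 12 \sqrt{19}}$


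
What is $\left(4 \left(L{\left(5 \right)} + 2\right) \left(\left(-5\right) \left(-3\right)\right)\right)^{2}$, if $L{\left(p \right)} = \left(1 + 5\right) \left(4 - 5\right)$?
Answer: $57600$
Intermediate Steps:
$L{\left(p \right)} = -6$ ($L{\left(p \right)} = 6 \left(-1\right) = -6$)
$\left(4 \left(L{\left(5 \right)} + 2\right) \left(\left(-5\right) \left(-3\right)\right)\right)^{2} = \left(4 \left(-6 + 2\right) \left(\left(-5\right) \left(-3\right)\right)\right)^{2} = \left(4 \left(-4\right) 15\right)^{2} = \left(\left(-16\right) 15\right)^{2} = \left(-240\right)^{2} = 57600$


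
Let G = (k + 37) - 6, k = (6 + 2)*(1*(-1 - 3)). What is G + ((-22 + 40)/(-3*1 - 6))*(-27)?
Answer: 53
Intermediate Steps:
k = -32 (k = 8*(1*(-4)) = 8*(-4) = -32)
G = -1 (G = (-32 + 37) - 6 = 5 - 6 = -1)
G + ((-22 + 40)/(-3*1 - 6))*(-27) = -1 + ((-22 + 40)/(-3*1 - 6))*(-27) = -1 + (18/(-3 - 6))*(-27) = -1 + (18/(-9))*(-27) = -1 + (18*(-⅑))*(-27) = -1 - 2*(-27) = -1 + 54 = 53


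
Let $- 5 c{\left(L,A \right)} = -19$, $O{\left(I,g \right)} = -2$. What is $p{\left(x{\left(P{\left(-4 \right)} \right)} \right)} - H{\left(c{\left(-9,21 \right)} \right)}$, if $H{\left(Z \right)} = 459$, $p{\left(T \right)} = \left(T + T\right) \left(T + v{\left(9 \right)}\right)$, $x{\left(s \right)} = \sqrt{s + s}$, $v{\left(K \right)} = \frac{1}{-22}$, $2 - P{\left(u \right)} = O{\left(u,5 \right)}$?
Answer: $-443 - \frac{2 \sqrt{2}}{11} \approx -443.26$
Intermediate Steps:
$c{\left(L,A \right)} = \frac{19}{5}$ ($c{\left(L,A \right)} = \left(- \frac{1}{5}\right) \left(-19\right) = \frac{19}{5}$)
$P{\left(u \right)} = 4$ ($P{\left(u \right)} = 2 - -2 = 2 + 2 = 4$)
$v{\left(K \right)} = - \frac{1}{22}$
$x{\left(s \right)} = \sqrt{2} \sqrt{s}$ ($x{\left(s \right)} = \sqrt{2 s} = \sqrt{2} \sqrt{s}$)
$p{\left(T \right)} = 2 T \left(- \frac{1}{22} + T\right)$ ($p{\left(T \right)} = \left(T + T\right) \left(T - \frac{1}{22}\right) = 2 T \left(- \frac{1}{22} + T\right)$)
$p{\left(x{\left(P{\left(-4 \right)} \right)} \right)} - H{\left(c{\left(-9,21 \right)} \right)} = \frac{\sqrt{2} \sqrt{4} \left(-1 + 22 \sqrt{2} \sqrt{4}\right)}{11} - 459 = \frac{\sqrt{2} \cdot 2 \left(-1 + 22 \sqrt{2} \cdot 2\right)}{11} - 459 = \frac{2 \sqrt{2} \left(-1 + 22 \cdot 2 \sqrt{2}\right)}{11} - 459 = \frac{2 \sqrt{2} \left(-1 + 44 \sqrt{2}\right)}{11} - 459 = -459 + \frac{2 \sqrt{2} \left(-1 + 44 \sqrt{2}\right)}{11}$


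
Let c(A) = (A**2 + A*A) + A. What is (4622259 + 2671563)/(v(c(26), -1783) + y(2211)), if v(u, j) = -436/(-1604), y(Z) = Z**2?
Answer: 1462411311/980148515 ≈ 1.4920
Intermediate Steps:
c(A) = A + 2*A**2 (c(A) = (A**2 + A**2) + A = 2*A**2 + A = A + 2*A**2)
v(u, j) = 109/401 (v(u, j) = -436*(-1/1604) = 109/401)
(4622259 + 2671563)/(v(c(26), -1783) + y(2211)) = (4622259 + 2671563)/(109/401 + 2211**2) = 7293822/(109/401 + 4888521) = 7293822/(1960297030/401) = 7293822*(401/1960297030) = 1462411311/980148515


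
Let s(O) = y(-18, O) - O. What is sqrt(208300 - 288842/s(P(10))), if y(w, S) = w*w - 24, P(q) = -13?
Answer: sqrt(20316535154)/313 ≈ 455.39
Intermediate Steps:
y(w, S) = -24 + w**2 (y(w, S) = w**2 - 24 = -24 + w**2)
s(O) = 300 - O (s(O) = (-24 + (-18)**2) - O = (-24 + 324) - O = 300 - O)
sqrt(208300 - 288842/s(P(10))) = sqrt(208300 - 288842/(300 - 1*(-13))) = sqrt(208300 - 288842/(300 + 13)) = sqrt(208300 - 288842/313) = sqrt(64909058/313) = sqrt(20316535154)/313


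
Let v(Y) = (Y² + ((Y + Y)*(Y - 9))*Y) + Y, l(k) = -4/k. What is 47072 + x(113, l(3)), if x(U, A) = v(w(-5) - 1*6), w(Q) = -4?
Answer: 43362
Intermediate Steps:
v(Y) = Y + Y² + 2*Y²*(-9 + Y) (v(Y) = (Y² + ((2*Y)*(-9 + Y))*Y) + Y = (Y² + (2*Y*(-9 + Y))*Y) + Y = (Y² + 2*Y²*(-9 + Y)) + Y = Y + Y² + 2*Y²*(-9 + Y))
x(U, A) = -3710 (x(U, A) = (-4 - 1*6)*(1 - 17*(-4 - 1*6) + 2*(-4 - 1*6)²) = (-4 - 6)*(1 - 17*(-4 - 6) + 2*(-4 - 6)²) = -10*(1 - 17*(-10) + 2*(-10)²) = -10*(1 + 170 + 2*100) = -10*(1 + 170 + 200) = -10*371 = -3710)
47072 + x(113, l(3)) = 47072 - 3710 = 43362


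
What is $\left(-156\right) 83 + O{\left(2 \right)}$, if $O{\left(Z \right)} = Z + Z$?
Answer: $-12944$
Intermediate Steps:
$O{\left(Z \right)} = 2 Z$
$\left(-156\right) 83 + O{\left(2 \right)} = \left(-156\right) 83 + 2 \cdot 2 = -12948 + 4 = -12944$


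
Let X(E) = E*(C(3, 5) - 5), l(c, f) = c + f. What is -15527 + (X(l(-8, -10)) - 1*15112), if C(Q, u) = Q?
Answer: -30603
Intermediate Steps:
X(E) = -2*E (X(E) = E*(3 - 5) = E*(-2) = -2*E)
-15527 + (X(l(-8, -10)) - 1*15112) = -15527 + (-2*(-8 - 10) - 1*15112) = -15527 + (-2*(-18) - 15112) = -15527 + (36 - 15112) = -15527 - 15076 = -30603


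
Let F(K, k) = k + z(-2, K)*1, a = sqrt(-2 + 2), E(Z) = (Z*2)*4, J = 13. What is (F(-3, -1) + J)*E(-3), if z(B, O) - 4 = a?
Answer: -384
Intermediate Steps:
E(Z) = 8*Z (E(Z) = (2*Z)*4 = 8*Z)
a = 0 (a = sqrt(0) = 0)
z(B, O) = 4 (z(B, O) = 4 + 0 = 4)
F(K, k) = 4 + k (F(K, k) = k + 4*1 = k + 4 = 4 + k)
(F(-3, -1) + J)*E(-3) = ((4 - 1) + 13)*(8*(-3)) = (3 + 13)*(-24) = 16*(-24) = -384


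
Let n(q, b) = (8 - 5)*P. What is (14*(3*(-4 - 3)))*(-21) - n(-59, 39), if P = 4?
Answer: 6162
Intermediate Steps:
n(q, b) = 12 (n(q, b) = (8 - 5)*4 = 3*4 = 12)
(14*(3*(-4 - 3)))*(-21) - n(-59, 39) = (14*(3*(-4 - 3)))*(-21) - 1*12 = (14*(3*(-7)))*(-21) - 12 = (14*(-21))*(-21) - 12 = -294*(-21) - 12 = 6174 - 12 = 6162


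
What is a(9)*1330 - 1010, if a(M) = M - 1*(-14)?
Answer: 29580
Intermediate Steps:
a(M) = 14 + M (a(M) = M + 14 = 14 + M)
a(9)*1330 - 1010 = (14 + 9)*1330 - 1010 = 23*1330 - 1010 = 30590 - 1010 = 29580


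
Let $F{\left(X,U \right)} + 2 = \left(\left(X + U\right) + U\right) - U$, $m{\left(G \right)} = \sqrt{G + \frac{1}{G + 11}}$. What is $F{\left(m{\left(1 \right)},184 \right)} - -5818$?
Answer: $6000 + \frac{\sqrt{39}}{6} \approx 6001.0$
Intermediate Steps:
$m{\left(G \right)} = \sqrt{G + \frac{1}{11 + G}}$
$F{\left(X,U \right)} = -2 + U + X$ ($F{\left(X,U \right)} = -2 + \left(\left(\left(X + U\right) + U\right) - U\right) = -2 + \left(\left(\left(U + X\right) + U\right) - U\right) = -2 + \left(\left(X + 2 U\right) - U\right) = -2 + \left(U + X\right) = -2 + U + X$)
$F{\left(m{\left(1 \right)},184 \right)} - -5818 = \left(-2 + 184 + \sqrt{\frac{1 + 1 \left(11 + 1\right)}{11 + 1}}\right) - -5818 = \left(-2 + 184 + \sqrt{\frac{1 + 1 \cdot 12}{12}}\right) + 5818 = \left(-2 + 184 + \sqrt{\frac{1 + 12}{12}}\right) + 5818 = \left(-2 + 184 + \sqrt{\frac{1}{12} \cdot 13}\right) + 5818 = \left(-2 + 184 + \sqrt{\frac{13}{12}}\right) + 5818 = \left(-2 + 184 + \frac{\sqrt{39}}{6}\right) + 5818 = \left(182 + \frac{\sqrt{39}}{6}\right) + 5818 = 6000 + \frac{\sqrt{39}}{6}$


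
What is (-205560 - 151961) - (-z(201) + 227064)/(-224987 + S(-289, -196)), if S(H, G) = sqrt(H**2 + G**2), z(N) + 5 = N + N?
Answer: -18097314595404543/50619028232 + 226667*sqrt(121937)/50619028232 ≈ -3.5752e+5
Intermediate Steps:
z(N) = -5 + 2*N (z(N) = -5 + (N + N) = -5 + 2*N)
S(H, G) = sqrt(G**2 + H**2)
(-205560 - 151961) - (-z(201) + 227064)/(-224987 + S(-289, -196)) = (-205560 - 151961) - (-(-5 + 2*201) + 227064)/(-224987 + sqrt((-196)**2 + (-289)**2)) = -357521 - (-(-5 + 402) + 227064)/(-224987 + sqrt(38416 + 83521)) = -357521 - (-1*397 + 227064)/(-224987 + sqrt(121937)) = -357521 - (-397 + 227064)/(-224987 + sqrt(121937)) = -357521 - 226667/(-224987 + sqrt(121937))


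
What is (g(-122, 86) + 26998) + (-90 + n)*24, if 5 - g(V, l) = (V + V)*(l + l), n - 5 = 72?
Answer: 68659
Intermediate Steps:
n = 77 (n = 5 + 72 = 77)
g(V, l) = 5 - 4*V*l (g(V, l) = 5 - (V + V)*(l + l) = 5 - 2*V*2*l = 5 - 4*V*l)
(g(-122, 86) + 26998) + (-90 + n)*24 = ((5 - 4*(-122)*86) + 26998) + (-90 + 77)*24 = ((5 + 41968) + 26998) - 13*24 = (41973 + 26998) - 312 = 68971 - 312 = 68659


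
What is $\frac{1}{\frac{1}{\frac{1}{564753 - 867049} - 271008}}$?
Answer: $- \frac{81924634369}{302296} \approx -2.7101 \cdot 10^{5}$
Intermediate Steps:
$\frac{1}{\frac{1}{\frac{1}{564753 - 867049} - 271008}} = \frac{1}{\frac{1}{\frac{1}{-302296} - 271008}} = \frac{1}{\frac{1}{- \frac{1}{302296} - 271008}} = \frac{1}{\frac{1}{- \frac{81924634369}{302296}}} = \frac{1}{- \frac{302296}{81924634369}} = - \frac{81924634369}{302296}$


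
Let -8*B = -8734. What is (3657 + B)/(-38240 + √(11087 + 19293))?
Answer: -9079610/73113361 - 26593*√155/584906888 ≈ -0.12475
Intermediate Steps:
B = 4367/4 (B = -⅛*(-8734) = 4367/4 ≈ 1091.8)
(3657 + B)/(-38240 + √(11087 + 19293)) = (3657 + 4367/4)/(-38240 + √(11087 + 19293)) = 18995/(4*(-38240 + √30380)) = 18995/(4*(-38240 + 14*√155))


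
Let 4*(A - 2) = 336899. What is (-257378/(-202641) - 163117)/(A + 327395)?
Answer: -132215738476/333645772167 ≈ -0.39628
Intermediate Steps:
A = 336907/4 (A = 2 + (1/4)*336899 = 2 + 336899/4 = 336907/4 ≈ 84227.)
(-257378/(-202641) - 163117)/(A + 327395) = (-257378/(-202641) - 163117)/(336907/4 + 327395) = (-257378*(-1/202641) - 163117)/(1646487/4) = (257378/202641 - 163117)*(4/1646487) = -33053934619/202641*4/1646487 = -132215738476/333645772167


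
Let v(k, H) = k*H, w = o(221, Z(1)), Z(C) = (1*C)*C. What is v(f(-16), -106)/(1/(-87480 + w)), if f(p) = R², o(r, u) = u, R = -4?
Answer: 148364384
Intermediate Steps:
Z(C) = C² (Z(C) = C*C = C²)
w = 1 (w = 1² = 1)
f(p) = 16 (f(p) = (-4)² = 16)
v(k, H) = H*k
v(f(-16), -106)/(1/(-87480 + w)) = (-106*16)/(1/(-87480 + 1)) = -1696/(1/(-87479)) = -1696/(-1/87479) = -1696*(-87479) = 148364384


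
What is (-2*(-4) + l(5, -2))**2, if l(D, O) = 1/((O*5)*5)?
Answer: 159201/2500 ≈ 63.680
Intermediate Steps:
l(D, O) = 1/(25*O) (l(D, O) = 1/((5*O)*5) = 1/(25*O))
(-2*(-4) + l(5, -2))**2 = (-2*(-4) + (1/25)/(-2))**2 = (8 + (1/25)*(-1/2))**2 = (8 - 1/50)**2 = (399/50)**2 = 159201/2500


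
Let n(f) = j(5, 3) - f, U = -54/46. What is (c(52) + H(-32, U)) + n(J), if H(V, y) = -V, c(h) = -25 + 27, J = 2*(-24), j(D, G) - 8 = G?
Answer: 93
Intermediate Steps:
j(D, G) = 8 + G
J = -48
c(h) = 2
U = -27/23 (U = -54*1/46 = -27/23 ≈ -1.1739)
n(f) = 11 - f (n(f) = (8 + 3) - f = 11 - f)
(c(52) + H(-32, U)) + n(J) = (2 - 1*(-32)) + (11 - 1*(-48)) = (2 + 32) + (11 + 48) = 34 + 59 = 93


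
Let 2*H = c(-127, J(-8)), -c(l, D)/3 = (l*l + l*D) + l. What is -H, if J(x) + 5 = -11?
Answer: 27051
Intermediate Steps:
J(x) = -16 (J(x) = -5 - 11 = -16)
c(l, D) = -3*l - 3*l² - 3*D*l (c(l, D) = -3*((l*l + l*D) + l) = -3*((l² + D*l) + l) = -3*(l + l² + D*l) = -3*l - 3*l² - 3*D*l)
H = -27051 (H = (-3*(-127)*(1 - 16 - 127))/2 = (-3*(-127)*(-142))/2 = (½)*(-54102) = -27051)
-H = -1*(-27051) = 27051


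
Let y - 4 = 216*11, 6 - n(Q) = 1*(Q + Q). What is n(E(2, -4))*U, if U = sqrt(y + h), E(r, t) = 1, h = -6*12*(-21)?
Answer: 8*sqrt(973) ≈ 249.54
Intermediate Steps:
h = 1512 (h = -72*(-21) = 1512)
n(Q) = 6 - 2*Q (n(Q) = 6 - (Q + Q) = 6 - 2*Q)
y = 2380 (y = 4 + 216*11 = 4 + 2376 = 2380)
U = 2*sqrt(973) (U = sqrt(2380 + 1512) = sqrt(3892) = 2*sqrt(973) ≈ 62.386)
n(E(2, -4))*U = (6 - 2*1)*(2*sqrt(973)) = (6 - 2)*(2*sqrt(973)) = 4*(2*sqrt(973)) = 8*sqrt(973)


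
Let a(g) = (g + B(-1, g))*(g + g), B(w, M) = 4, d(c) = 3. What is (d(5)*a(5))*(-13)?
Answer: -3510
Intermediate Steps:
a(g) = 2*g*(4 + g) (a(g) = (g + 4)*(g + g) = (4 + g)*(2*g) = 2*g*(4 + g))
(d(5)*a(5))*(-13) = (3*(2*5*(4 + 5)))*(-13) = (3*(2*5*9))*(-13) = (3*90)*(-13) = 270*(-13) = -3510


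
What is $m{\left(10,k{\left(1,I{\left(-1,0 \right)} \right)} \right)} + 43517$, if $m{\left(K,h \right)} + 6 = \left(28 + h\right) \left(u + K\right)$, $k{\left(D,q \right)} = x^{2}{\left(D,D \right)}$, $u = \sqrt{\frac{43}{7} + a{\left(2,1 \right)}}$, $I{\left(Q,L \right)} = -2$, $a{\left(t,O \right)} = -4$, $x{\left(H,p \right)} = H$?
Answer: $43801 + \frac{29 \sqrt{105}}{7} \approx 43843.0$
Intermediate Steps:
$u = \frac{\sqrt{105}}{7}$ ($u = \sqrt{\frac{43}{7} - 4} = \sqrt{\frac{15}{7}} = \frac{\sqrt{105}}{7} \approx 1.4639$)
$k{\left(D,q \right)} = D^{2}$
$m{\left(K,h \right)} = -6 + \left(28 + h\right) \left(K + \frac{\sqrt{105}}{7}\right)$ ($m{\left(K,h \right)} = -6 + \left(28 + h\right) \left(\frac{\sqrt{105}}{7} + K\right) = -6 + \left(28 + h\right) \left(K + \frac{\sqrt{105}}{7}\right)$)
$m{\left(10,k{\left(1,I{\left(-1,0 \right)} \right)} \right)} + 43517 = \left(-6 + 4 \sqrt{105} + 28 \cdot 10 + 10 \cdot 1^{2} + \frac{1^{2} \sqrt{105}}{7}\right) + 43517 = \left(-6 + 4 \sqrt{105} + 280 + 10 \cdot 1 + \frac{1}{7} \cdot 1 \sqrt{105}\right) + 43517 = \left(-6 + 4 \sqrt{105} + 280 + 10 + \frac{\sqrt{105}}{7}\right) + 43517 = \left(284 + \frac{29 \sqrt{105}}{7}\right) + 43517 = 43801 + \frac{29 \sqrt{105}}{7}$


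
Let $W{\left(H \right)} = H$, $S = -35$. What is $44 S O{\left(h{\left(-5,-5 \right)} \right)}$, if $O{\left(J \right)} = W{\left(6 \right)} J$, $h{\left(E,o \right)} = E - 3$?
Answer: $73920$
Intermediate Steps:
$h{\left(E,o \right)} = -3 + E$
$O{\left(J \right)} = 6 J$
$44 S O{\left(h{\left(-5,-5 \right)} \right)} = 44 \left(-35\right) 6 \left(-3 - 5\right) = - 1540 \cdot 6 \left(-8\right) = \left(-1540\right) \left(-48\right) = 73920$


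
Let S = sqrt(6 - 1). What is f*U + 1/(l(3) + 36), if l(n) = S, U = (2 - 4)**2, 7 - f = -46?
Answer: 273728/1291 - sqrt(5)/1291 ≈ 212.03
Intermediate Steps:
f = 53 (f = 7 - 1*(-46) = 7 + 46 = 53)
U = 4 (U = (-2)**2 = 4)
S = sqrt(5) ≈ 2.2361
l(n) = sqrt(5)
f*U + 1/(l(3) + 36) = 53*4 + 1/(sqrt(5) + 36) = 212 + 1/(36 + sqrt(5))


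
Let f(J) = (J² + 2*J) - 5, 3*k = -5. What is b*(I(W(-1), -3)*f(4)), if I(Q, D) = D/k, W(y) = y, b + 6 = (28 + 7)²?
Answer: 208449/5 ≈ 41690.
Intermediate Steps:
k = -5/3 (k = (⅓)*(-5) = -5/3 ≈ -1.6667)
b = 1219 (b = -6 + (28 + 7)² = -6 + 35² = -6 + 1225 = 1219)
I(Q, D) = -3*D/5 (I(Q, D) = D/(-5/3) = D*(-⅗) = -3*D/5)
f(J) = -5 + J² + 2*J
b*(I(W(-1), -3)*f(4)) = 1219*((-⅗*(-3))*(-5 + 4² + 2*4)) = 1219*(9*(-5 + 16 + 8)/5) = 1219*((9/5)*19) = 1219*(171/5) = 208449/5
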